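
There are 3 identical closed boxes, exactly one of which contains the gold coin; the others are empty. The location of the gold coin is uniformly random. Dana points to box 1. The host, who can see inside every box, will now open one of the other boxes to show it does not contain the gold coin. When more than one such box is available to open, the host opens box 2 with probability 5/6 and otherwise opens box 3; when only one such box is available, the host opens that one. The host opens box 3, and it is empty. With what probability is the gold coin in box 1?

Consider each possible location of the gold coin in turn.
If it is in box 1 (prior 1/3): box 2 is available but not opened, probability 1/6; weight (1/3)·(1/6) = 1/18.
If it is in box 2 (prior 1/3): only box 3 is available, probability 1; weight (1/3)·1 = 1/3.
If it is in box 3 (prior 1/3): the host opened box 3, so this case is ruled out; weight (1/3)·0 = 0.
The weights sum to 7/18.
So P(the gold coin in box 1 | the host opened box 3) = (1/18) / (7/18) = 1/7.

1/7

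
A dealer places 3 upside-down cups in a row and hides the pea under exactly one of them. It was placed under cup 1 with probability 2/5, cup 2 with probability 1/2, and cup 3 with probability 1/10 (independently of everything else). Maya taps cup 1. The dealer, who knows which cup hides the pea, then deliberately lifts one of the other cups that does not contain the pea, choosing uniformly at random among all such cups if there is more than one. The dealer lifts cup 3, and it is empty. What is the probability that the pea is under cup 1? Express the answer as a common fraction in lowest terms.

2/7

Apply Bayes' rule, conditioning on where the pea actually is.
If it is under cup 1 (prior 2/5): the dealer has 2 equally likely choices, so probability 1/2; weight (2/5)·(1/2) = 1/5.
If it is under cup 2 (prior 1/2): the dealer has no choice, probability 1; weight (1/2)·1 = 1/2.
If it is under cup 3 (prior 1/10): the dealer opened cup 3, so this case is ruled out; weight (1/10)·0 = 0.
The weights sum to 7/10.
So P(the pea under cup 1 | the dealer opened cup 3) = (1/5) / (7/10) = 2/7.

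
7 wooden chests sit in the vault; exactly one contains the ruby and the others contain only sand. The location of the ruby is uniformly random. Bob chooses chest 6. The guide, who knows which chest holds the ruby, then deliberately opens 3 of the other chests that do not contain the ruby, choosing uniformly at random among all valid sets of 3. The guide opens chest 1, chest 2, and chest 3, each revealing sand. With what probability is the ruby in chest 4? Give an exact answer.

2/7

Apply Bayes' rule, conditioning on where the ruby actually is.
If it is in any of chests 1, 2, and 3 (prior 1/7 each): that chest was opened and seen not to hold the prize — ruled out; weight (1/7)·0 = 0 each.
If it is in any of chests 4, 5, and 7 (prior 1/7 each): the guide has 10 equally likely choices, so probability 1/10; weight (1/7)·(1/10) = 1/70 each.
If it is in chest 6 (prior 1/7): the guide has 20 equally likely choices, so probability 1/20; weight (1/7)·(1/20) = 1/140.
The weights sum to 1/20.
So P(the ruby in chest 4 | the guide opened chest 1, chest 2, and chest 3) = (1/70) / (1/20) = 2/7.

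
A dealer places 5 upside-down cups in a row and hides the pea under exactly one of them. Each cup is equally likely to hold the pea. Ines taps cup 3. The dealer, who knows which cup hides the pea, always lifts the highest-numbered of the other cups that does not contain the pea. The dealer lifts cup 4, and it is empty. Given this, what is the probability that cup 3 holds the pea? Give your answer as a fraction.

0

Consider each possible location of the pea in turn.
If it is under any of cups 1, 2, and 3 (prior 1/5 each): the dealer would have opened cup 5 instead, probability 0; weight (1/5)·0 = 0 each.
If it is under cup 4 (prior 1/5): the dealer opened cup 4, so this case is ruled out; weight (1/5)·0 = 0.
If it is under cup 5 (prior 1/5): cup 4 is the highest-numbered option available, probability 1; weight (1/5)·1 = 1/5.
The weights sum to 1/5.
So P(the pea under cup 3 | the dealer opened cup 4) = 0 / (1/5) = 0.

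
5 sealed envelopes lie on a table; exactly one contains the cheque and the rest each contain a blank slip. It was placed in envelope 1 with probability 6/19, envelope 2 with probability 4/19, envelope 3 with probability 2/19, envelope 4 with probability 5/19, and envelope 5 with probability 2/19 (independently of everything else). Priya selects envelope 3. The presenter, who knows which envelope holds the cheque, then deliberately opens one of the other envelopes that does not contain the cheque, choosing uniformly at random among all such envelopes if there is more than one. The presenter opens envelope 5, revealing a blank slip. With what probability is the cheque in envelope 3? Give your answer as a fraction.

1/11

Apply Bayes' rule, conditioning on where the cheque actually is.
If it is in envelope 1 (prior 6/19): the presenter has 3 equally likely choices, so probability 1/3; weight (6/19)·(1/3) = 2/19.
If it is in envelope 2 (prior 4/19): the presenter has 3 equally likely choices, so probability 1/3; weight (4/19)·(1/3) = 4/57.
If it is in envelope 3 (prior 2/19): the presenter has 4 equally likely choices, so probability 1/4; weight (2/19)·(1/4) = 1/38.
If it is in envelope 4 (prior 5/19): the presenter has 3 equally likely choices, so probability 1/3; weight (5/19)·(1/3) = 5/57.
If it is in envelope 5 (prior 2/19): the presenter opened envelope 5, so this case is ruled out; weight (2/19)·0 = 0.
The weights sum to 11/38.
So P(the cheque in envelope 3 | the presenter opened envelope 5) = (1/38) / (11/38) = 1/11.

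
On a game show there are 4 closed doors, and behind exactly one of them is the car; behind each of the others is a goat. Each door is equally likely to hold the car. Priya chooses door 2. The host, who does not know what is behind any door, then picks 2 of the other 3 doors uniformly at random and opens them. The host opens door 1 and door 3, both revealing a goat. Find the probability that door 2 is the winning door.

1/2

Condition on the true location of the car.
If it is behind either of doors 1 and 3 (prior 1/4 each): that door was opened and seen not to hold the prize — ruled out; weight (1/4)·0 = 0 each.
If it is behind either of doors 2 and 4 (prior 1/4 each): the host picks exactly this set with probability 1/3 regardless, and none is the prize; weight (1/4)·(1/3) = 1/12 each.
The weights sum to 1/6.
So P(the car behind door 2 | the host opened door 1 and door 3) = (1/12) / (1/6) = 1/2.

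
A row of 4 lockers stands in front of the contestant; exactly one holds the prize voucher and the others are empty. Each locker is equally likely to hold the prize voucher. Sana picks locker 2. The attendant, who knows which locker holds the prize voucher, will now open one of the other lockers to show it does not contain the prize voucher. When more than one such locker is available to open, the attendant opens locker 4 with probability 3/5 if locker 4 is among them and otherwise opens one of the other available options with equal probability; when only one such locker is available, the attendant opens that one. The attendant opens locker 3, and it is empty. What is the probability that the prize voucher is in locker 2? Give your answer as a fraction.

Apply Bayes' rule, conditioning on where the prize voucher actually is.
If it is in locker 1 (prior 1/4): locker 4 is available but not opened, probability 2/5; weight (1/4)·(2/5) = 1/10.
If it is in locker 2 (prior 1/4): locker 4 is available but not opened; locker 3 gets probability (1 − 3/5)/2 = 1/5; weight (1/4)·(1/5) = 1/20.
If it is in locker 3 (prior 1/4): the attendant opened locker 3, so this case is ruled out; weight (1/4)·0 = 0.
If it is in locker 4 (prior 1/4): locker 4 holds the prize so is unavailable; the attendant chooses uniformly among the 2 others, probability 1/2; weight (1/4)·(1/2) = 1/8.
The weights sum to 11/40.
So P(the prize voucher in locker 2 | the attendant opened locker 3) = (1/20) / (11/40) = 2/11.

2/11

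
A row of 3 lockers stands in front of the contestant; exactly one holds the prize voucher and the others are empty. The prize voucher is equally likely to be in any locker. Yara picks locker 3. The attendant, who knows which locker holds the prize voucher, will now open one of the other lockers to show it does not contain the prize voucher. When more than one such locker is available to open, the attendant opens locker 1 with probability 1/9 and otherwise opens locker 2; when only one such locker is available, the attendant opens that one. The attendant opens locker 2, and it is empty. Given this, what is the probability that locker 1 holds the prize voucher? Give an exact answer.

9/17

Consider each possible location of the prize voucher in turn.
If it is in locker 1 (prior 1/3): only locker 2 is available, probability 1; weight (1/3)·1 = 1/3.
If it is in locker 2 (prior 1/3): the attendant opened locker 2, so this case is ruled out; weight (1/3)·0 = 0.
If it is in locker 3 (prior 1/3): locker 1 is available but not opened, probability 8/9; weight (1/3)·(8/9) = 8/27.
The weights sum to 17/27.
So P(the prize voucher in locker 1 | the attendant opened locker 2) = (1/3) / (17/27) = 9/17.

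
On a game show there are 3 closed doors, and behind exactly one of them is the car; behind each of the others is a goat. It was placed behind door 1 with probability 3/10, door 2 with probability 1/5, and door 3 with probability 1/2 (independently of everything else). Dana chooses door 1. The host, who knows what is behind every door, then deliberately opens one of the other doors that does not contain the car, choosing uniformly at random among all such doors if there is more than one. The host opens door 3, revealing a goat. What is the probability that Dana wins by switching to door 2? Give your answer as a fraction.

Apply Bayes' rule, conditioning on where the car actually is.
If it is behind door 1 (prior 3/10): the host has 2 equally likely choices, so probability 1/2; weight (3/10)·(1/2) = 3/20.
If it is behind door 2 (prior 1/5): the host has no choice, probability 1; weight (1/5)·1 = 1/5.
If it is behind door 3 (prior 1/2): the host opened door 3, so this case is ruled out; weight (1/2)·0 = 0.
The weights sum to 7/20.
So P(the car behind door 2 | the host opened door 3) = (1/5) / (7/20) = 4/7.

4/7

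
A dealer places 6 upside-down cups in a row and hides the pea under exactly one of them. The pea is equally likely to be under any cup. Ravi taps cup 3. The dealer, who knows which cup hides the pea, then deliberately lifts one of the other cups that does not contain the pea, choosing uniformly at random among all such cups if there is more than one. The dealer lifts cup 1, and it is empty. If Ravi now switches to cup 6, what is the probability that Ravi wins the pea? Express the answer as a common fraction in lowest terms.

Condition on the true location of the pea.
If it is under cup 1 (prior 1/6): the dealer opened cup 1, so this case is ruled out; weight (1/6)·0 = 0.
If it is under any of cups 2, 4, 5, and 6 (prior 1/6 each): the dealer has 4 equally likely choices, so probability 1/4; weight (1/6)·(1/4) = 1/24 each.
If it is under cup 3 (prior 1/6): the dealer has 5 equally likely choices, so probability 1/5; weight (1/6)·(1/5) = 1/30.
The weights sum to 1/5.
So P(the pea under cup 6 | the dealer opened cup 1) = (1/24) / (1/5) = 5/24.

5/24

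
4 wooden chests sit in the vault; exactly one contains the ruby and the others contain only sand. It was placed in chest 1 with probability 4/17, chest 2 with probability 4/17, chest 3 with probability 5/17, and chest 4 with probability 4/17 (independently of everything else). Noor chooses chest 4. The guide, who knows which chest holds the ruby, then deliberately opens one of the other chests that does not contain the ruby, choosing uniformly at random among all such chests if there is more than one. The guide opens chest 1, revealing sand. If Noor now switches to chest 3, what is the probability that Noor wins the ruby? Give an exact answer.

3/7

Condition on the true location of the ruby.
If it is in chest 1 (prior 4/17): the guide opened chest 1, so this case is ruled out; weight (4/17)·0 = 0.
If it is in chest 2 (prior 4/17): the guide has 2 equally likely choices, so probability 1/2; weight (4/17)·(1/2) = 2/17.
If it is in chest 3 (prior 5/17): the guide has 2 equally likely choices, so probability 1/2; weight (5/17)·(1/2) = 5/34.
If it is in chest 4 (prior 4/17): the guide has 3 equally likely choices, so probability 1/3; weight (4/17)·(1/3) = 4/51.
The weights sum to 35/102.
So P(the ruby in chest 3 | the guide opened chest 1) = (5/34) / (35/102) = 3/7.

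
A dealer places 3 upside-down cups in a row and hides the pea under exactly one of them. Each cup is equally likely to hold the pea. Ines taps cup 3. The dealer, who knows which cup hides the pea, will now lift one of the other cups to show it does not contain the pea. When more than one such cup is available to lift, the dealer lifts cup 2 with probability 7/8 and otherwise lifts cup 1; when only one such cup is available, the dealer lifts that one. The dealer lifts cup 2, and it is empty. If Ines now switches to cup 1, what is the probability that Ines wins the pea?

Consider each possible location of the pea in turn.
If it is under cup 1 (prior 1/3): only cup 2 is available, probability 1; weight (1/3)·1 = 1/3.
If it is under cup 2 (prior 1/3): the dealer opened cup 2, so this case is ruled out; weight (1/3)·0 = 0.
If it is under cup 3 (prior 1/3): cup 2 is available, opened with probability 7/8; weight (1/3)·(7/8) = 7/24.
The weights sum to 5/8.
So P(the pea under cup 1 | the dealer opened cup 2) = (1/3) / (5/8) = 8/15.

8/15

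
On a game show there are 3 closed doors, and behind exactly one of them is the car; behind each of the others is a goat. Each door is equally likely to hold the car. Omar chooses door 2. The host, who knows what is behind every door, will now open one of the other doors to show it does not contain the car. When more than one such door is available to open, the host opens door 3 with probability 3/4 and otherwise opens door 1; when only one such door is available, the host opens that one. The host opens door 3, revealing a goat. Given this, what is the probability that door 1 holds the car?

4/7

Consider each possible location of the car in turn.
If it is behind door 1 (prior 1/3): only door 3 is available, probability 1; weight (1/3)·1 = 1/3.
If it is behind door 2 (prior 1/3): door 3 is available, opened with probability 3/4; weight (1/3)·(3/4) = 1/4.
If it is behind door 3 (prior 1/3): the host opened door 3, so this case is ruled out; weight (1/3)·0 = 0.
The weights sum to 7/12.
So P(the car behind door 1 | the host opened door 3) = (1/3) / (7/12) = 4/7.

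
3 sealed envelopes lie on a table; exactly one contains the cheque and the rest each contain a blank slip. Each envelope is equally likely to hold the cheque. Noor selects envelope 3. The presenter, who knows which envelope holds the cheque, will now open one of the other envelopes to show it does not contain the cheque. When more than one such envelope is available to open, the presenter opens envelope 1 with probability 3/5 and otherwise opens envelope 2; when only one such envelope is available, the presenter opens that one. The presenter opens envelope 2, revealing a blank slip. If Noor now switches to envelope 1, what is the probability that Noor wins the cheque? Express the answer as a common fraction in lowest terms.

Consider each possible location of the cheque in turn.
If it is in envelope 1 (prior 1/3): only envelope 2 is available, probability 1; weight (1/3)·1 = 1/3.
If it is in envelope 2 (prior 1/3): the presenter opened envelope 2, so this case is ruled out; weight (1/3)·0 = 0.
If it is in envelope 3 (prior 1/3): envelope 1 is available but not opened, probability 2/5; weight (1/3)·(2/5) = 2/15.
The weights sum to 7/15.
So P(the cheque in envelope 1 | the presenter opened envelope 2) = (1/3) / (7/15) = 5/7.

5/7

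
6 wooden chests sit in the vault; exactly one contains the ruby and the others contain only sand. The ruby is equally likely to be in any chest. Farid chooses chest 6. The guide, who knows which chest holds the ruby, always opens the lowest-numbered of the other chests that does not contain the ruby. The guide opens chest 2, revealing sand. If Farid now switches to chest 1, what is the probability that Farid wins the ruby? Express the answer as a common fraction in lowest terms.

Condition on the true location of the ruby.
If it is in chest 1 (prior 1/6): chest 2 is the lowest-numbered option available, probability 1; weight (1/6)·1 = 1/6.
If it is in chest 2 (prior 1/6): the guide opened chest 2, so this case is ruled out; weight (1/6)·0 = 0.
If it is in any of chests 3, 4, 5, and 6 (prior 1/6 each): the guide would have opened chest 1 instead, probability 0; weight (1/6)·0 = 0 each.
The weights sum to 1/6.
So P(the ruby in chest 1 | the guide opened chest 2) = (1/6) / (1/6) = 1.

1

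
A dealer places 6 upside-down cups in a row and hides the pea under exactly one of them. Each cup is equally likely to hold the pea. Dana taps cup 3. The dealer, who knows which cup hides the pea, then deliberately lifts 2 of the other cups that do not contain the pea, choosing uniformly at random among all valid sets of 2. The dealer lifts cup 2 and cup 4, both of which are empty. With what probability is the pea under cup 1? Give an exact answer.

5/18

Condition on the true location of the pea.
If it is under any of cups 1, 5, and 6 (prior 1/6 each): the dealer has 6 equally likely choices, so probability 1/6; weight (1/6)·(1/6) = 1/36 each.
If it is under either of cups 2 and 4 (prior 1/6 each): that cup was opened and seen not to hold the prize — ruled out; weight (1/6)·0 = 0 each.
If it is under cup 3 (prior 1/6): the dealer has 10 equally likely choices, so probability 1/10; weight (1/6)·(1/10) = 1/60.
The weights sum to 1/10.
So P(the pea under cup 1 | the dealer opened cup 2 and cup 4) = (1/36) / (1/10) = 5/18.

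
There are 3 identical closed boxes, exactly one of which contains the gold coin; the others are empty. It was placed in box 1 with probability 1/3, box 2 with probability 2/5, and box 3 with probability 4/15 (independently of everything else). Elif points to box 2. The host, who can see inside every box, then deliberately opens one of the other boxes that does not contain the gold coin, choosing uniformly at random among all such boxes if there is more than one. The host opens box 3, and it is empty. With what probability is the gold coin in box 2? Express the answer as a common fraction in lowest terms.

Consider each possible location of the gold coin in turn.
If it is in box 1 (prior 1/3): the host has no choice, probability 1; weight (1/3)·1 = 1/3.
If it is in box 2 (prior 2/5): the host has 2 equally likely choices, so probability 1/2; weight (2/5)·(1/2) = 1/5.
If it is in box 3 (prior 4/15): the host opened box 3, so this case is ruled out; weight (4/15)·0 = 0.
The weights sum to 8/15.
So P(the gold coin in box 2 | the host opened box 3) = (1/5) / (8/15) = 3/8.

3/8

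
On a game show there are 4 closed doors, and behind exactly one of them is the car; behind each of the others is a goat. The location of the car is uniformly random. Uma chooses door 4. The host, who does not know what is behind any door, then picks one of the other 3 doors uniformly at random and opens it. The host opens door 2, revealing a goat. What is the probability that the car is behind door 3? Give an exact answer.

1/3

Consider each possible location of the car in turn.
If it is behind any of doors 1, 3, and 4 (prior 1/4 each): the host picks door 2 with probability 1/3 regardless, and it is not the prize; weight (1/4)·(1/3) = 1/12 each.
If it is behind door 2 (prior 1/4): the host opened door 2, so this case is ruled out; weight (1/4)·0 = 0.
The weights sum to 1/4.
So P(the car behind door 3 | the host opened door 2) = (1/12) / (1/4) = 1/3.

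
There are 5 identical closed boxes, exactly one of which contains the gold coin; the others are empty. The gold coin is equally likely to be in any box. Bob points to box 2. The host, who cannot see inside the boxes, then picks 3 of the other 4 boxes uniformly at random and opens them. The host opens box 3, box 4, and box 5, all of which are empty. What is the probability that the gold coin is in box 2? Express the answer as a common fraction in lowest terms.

1/2

Consider each possible location of the gold coin in turn.
If it is in either of boxes 1 and 2 (prior 1/5 each): the host picks exactly this set with probability 1/4 regardless, and none is the prize; weight (1/5)·(1/4) = 1/20 each.
If it is in any of boxes 3, 4, and 5 (prior 1/5 each): that box was opened and seen not to hold the prize — ruled out; weight (1/5)·0 = 0 each.
The weights sum to 1/10.
So P(the gold coin in box 2 | the host opened box 3, box 4, and box 5) = (1/20) / (1/10) = 1/2.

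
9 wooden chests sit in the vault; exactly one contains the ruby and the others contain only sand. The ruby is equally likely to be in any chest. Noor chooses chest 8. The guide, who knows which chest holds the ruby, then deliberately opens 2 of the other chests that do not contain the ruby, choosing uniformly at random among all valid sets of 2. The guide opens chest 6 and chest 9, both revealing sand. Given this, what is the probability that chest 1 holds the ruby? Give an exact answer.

4/27

Apply Bayes' rule, conditioning on where the ruby actually is.
If it is in any of chests 1, 2, 3, 4, 5, and 7 (prior 1/9 each): the guide has 21 equally likely choices, so probability 1/21; weight (1/9)·(1/21) = 1/189 each.
If it is in either of chests 6 and 9 (prior 1/9 each): that chest was opened and seen not to hold the prize — ruled out; weight (1/9)·0 = 0 each.
If it is in chest 8 (prior 1/9): the guide has 28 equally likely choices, so probability 1/28; weight (1/9)·(1/28) = 1/252.
The weights sum to 1/28.
So P(the ruby in chest 1 | the guide opened chest 6 and chest 9) = (1/189) / (1/28) = 4/27.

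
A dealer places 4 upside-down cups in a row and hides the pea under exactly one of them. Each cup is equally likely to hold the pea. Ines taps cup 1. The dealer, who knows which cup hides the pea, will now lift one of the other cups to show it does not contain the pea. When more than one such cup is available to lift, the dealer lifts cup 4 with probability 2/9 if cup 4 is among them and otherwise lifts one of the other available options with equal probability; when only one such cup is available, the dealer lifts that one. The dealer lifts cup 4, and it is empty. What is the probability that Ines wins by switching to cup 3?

Apply Bayes' rule, conditioning on where the pea actually is.
If it is under any of cups 1, 2, and 3 (prior 1/4 each): cup 4 is available, opened with probability 2/9; weight (1/4)·(2/9) = 1/18 each.
If it is under cup 4 (prior 1/4): the dealer opened cup 4, so this case is ruled out; weight (1/4)·0 = 0.
The weights sum to 1/6.
So P(the pea under cup 3 | the dealer opened cup 4) = (1/18) / (1/6) = 1/3.

1/3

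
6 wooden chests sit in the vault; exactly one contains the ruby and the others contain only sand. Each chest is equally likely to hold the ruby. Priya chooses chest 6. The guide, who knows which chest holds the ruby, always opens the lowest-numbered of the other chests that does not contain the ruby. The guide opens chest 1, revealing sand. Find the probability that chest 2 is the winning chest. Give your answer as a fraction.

Consider each possible location of the ruby in turn.
If it is in chest 1 (prior 1/6): the guide opened chest 1, so this case is ruled out; weight (1/6)·0 = 0.
If it is in any of chests 2, 3, 4, 5, and 6 (prior 1/6 each): chest 1 is the lowest-numbered option available, probability 1; weight (1/6)·1 = 1/6 each.
The weights sum to 5/6.
So P(the ruby in chest 2 | the guide opened chest 1) = (1/6) / (5/6) = 1/5.

1/5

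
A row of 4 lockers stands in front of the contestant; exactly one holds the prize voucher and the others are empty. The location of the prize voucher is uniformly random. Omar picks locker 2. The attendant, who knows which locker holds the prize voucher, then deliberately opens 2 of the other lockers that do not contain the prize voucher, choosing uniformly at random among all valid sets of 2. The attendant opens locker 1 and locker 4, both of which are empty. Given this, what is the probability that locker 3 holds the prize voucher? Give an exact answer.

3/4

Consider each possible location of the prize voucher in turn.
If it is in either of lockers 1 and 4 (prior 1/4 each): that locker was opened and seen not to hold the prize — ruled out; weight (1/4)·0 = 0 each.
If it is in locker 2 (prior 1/4): the attendant has 3 equally likely choices, so probability 1/3; weight (1/4)·(1/3) = 1/12.
If it is in locker 3 (prior 1/4): the attendant has no choice, probability 1; weight (1/4)·1 = 1/4.
The weights sum to 1/3.
So P(the prize voucher in locker 3 | the attendant opened locker 1 and locker 4) = (1/4) / (1/3) = 3/4.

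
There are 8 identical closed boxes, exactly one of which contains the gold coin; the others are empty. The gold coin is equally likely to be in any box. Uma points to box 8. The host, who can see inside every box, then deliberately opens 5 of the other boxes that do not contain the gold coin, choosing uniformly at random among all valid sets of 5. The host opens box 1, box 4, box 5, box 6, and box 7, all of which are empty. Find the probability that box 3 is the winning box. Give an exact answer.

Condition on the true location of the gold coin.
If it is in any of boxes 1, 4, 5, 6, and 7 (prior 1/8 each): that box was opened and seen not to hold the prize — ruled out; weight (1/8)·0 = 0 each.
If it is in either of boxes 2 and 3 (prior 1/8 each): the host has 6 equally likely choices, so probability 1/6; weight (1/8)·(1/6) = 1/48 each.
If it is in box 8 (prior 1/8): the host has 21 equally likely choices, so probability 1/21; weight (1/8)·(1/21) = 1/168.
The weights sum to 1/21.
So P(the gold coin in box 3 | the host opened box 1, box 4, box 5, box 6, and box 7) = (1/48) / (1/21) = 7/16.

7/16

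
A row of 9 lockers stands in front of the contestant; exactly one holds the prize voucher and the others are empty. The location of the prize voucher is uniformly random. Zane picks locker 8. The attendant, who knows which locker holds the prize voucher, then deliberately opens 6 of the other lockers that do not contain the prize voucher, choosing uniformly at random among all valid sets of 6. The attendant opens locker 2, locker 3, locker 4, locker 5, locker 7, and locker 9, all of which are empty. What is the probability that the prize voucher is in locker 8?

Consider each possible location of the prize voucher in turn.
If it is in either of lockers 1 and 6 (prior 1/9 each): the attendant has 7 equally likely choices, so probability 1/7; weight (1/9)·(1/7) = 1/63 each.
If it is in any of lockers 2, 3, 4, 5, 7, and 9 (prior 1/9 each): that locker was opened and seen not to hold the prize — ruled out; weight (1/9)·0 = 0 each.
If it is in locker 8 (prior 1/9): the attendant has 28 equally likely choices, so probability 1/28; weight (1/9)·(1/28) = 1/252.
The weights sum to 1/28.
So P(the prize voucher in locker 8 | the attendant opened locker 2, locker 3, locker 4, locker 5, locker 7, and locker 9) = (1/252) / (1/28) = 1/9.

1/9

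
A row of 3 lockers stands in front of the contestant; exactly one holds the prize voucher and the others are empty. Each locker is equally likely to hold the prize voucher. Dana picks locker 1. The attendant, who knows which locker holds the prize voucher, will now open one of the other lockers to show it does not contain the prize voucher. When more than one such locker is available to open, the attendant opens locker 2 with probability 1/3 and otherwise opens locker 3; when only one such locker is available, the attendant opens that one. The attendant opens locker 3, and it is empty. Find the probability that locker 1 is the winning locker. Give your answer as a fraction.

Consider each possible location of the prize voucher in turn.
If it is in locker 1 (prior 1/3): locker 2 is available but not opened, probability 2/3; weight (1/3)·(2/3) = 2/9.
If it is in locker 2 (prior 1/3): only locker 3 is available, probability 1; weight (1/3)·1 = 1/3.
If it is in locker 3 (prior 1/3): the attendant opened locker 3, so this case is ruled out; weight (1/3)·0 = 0.
The weights sum to 5/9.
So P(the prize voucher in locker 1 | the attendant opened locker 3) = (2/9) / (5/9) = 2/5.

2/5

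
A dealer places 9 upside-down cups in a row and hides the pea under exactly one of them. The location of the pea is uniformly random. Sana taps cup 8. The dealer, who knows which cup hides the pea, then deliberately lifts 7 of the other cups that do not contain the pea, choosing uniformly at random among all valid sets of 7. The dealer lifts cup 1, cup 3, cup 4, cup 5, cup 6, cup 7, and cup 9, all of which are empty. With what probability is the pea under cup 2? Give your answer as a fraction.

Apply Bayes' rule, conditioning on where the pea actually is.
If it is under any of cups 1, 3, 4, 5, 6, 7, and 9 (prior 1/9 each): that cup was opened and seen not to hold the prize — ruled out; weight (1/9)·0 = 0 each.
If it is under cup 2 (prior 1/9): the dealer has no choice, probability 1; weight (1/9)·1 = 1/9.
If it is under cup 8 (prior 1/9): the dealer has 8 equally likely choices, so probability 1/8; weight (1/9)·(1/8) = 1/72.
The weights sum to 1/8.
So P(the pea under cup 2 | the dealer opened cup 1, cup 3, cup 4, cup 5, cup 6, cup 7, and cup 9) = (1/9) / (1/8) = 8/9.

8/9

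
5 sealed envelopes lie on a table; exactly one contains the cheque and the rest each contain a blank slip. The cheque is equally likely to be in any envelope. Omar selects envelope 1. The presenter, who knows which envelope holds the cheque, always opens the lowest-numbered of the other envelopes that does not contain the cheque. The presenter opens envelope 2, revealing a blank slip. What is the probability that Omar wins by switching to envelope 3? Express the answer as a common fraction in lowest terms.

1/4

Apply Bayes' rule, conditioning on where the cheque actually is.
If it is in any of envelopes 1, 3, 4, and 5 (prior 1/5 each): envelope 2 is the lowest-numbered option available, probability 1; weight (1/5)·1 = 1/5 each.
If it is in envelope 2 (prior 1/5): the presenter opened envelope 2, so this case is ruled out; weight (1/5)·0 = 0.
The weights sum to 4/5.
So P(the cheque in envelope 3 | the presenter opened envelope 2) = (1/5) / (4/5) = 1/4.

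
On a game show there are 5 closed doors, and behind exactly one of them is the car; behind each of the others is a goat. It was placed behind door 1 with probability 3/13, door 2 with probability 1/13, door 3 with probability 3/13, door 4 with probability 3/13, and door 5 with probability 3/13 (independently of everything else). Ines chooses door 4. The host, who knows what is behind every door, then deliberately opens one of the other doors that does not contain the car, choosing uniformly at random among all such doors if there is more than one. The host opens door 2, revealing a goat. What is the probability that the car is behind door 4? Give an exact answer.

1/5

Apply Bayes' rule, conditioning on where the car actually is.
If it is behind any of doors 1, 3, and 5 (prior 3/13 each): the host has 3 equally likely choices, so probability 1/3; weight (3/13)·(1/3) = 1/13 each.
If it is behind door 2 (prior 1/13): the host opened door 2, so this case is ruled out; weight (1/13)·0 = 0.
If it is behind door 4 (prior 3/13): the host has 4 equally likely choices, so probability 1/4; weight (3/13)·(1/4) = 3/52.
The weights sum to 15/52.
So P(the car behind door 4 | the host opened door 2) = (3/52) / (15/52) = 1/5.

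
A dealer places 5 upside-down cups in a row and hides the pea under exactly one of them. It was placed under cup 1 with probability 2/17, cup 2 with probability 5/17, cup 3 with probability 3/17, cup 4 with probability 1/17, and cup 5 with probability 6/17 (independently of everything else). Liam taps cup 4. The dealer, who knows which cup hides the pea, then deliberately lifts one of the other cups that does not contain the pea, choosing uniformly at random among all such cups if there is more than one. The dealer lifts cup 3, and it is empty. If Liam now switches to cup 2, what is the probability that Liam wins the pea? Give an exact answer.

4/11

Condition on the true location of the pea.
If it is under cup 1 (prior 2/17): the dealer has 3 equally likely choices, so probability 1/3; weight (2/17)·(1/3) = 2/51.
If it is under cup 2 (prior 5/17): the dealer has 3 equally likely choices, so probability 1/3; weight (5/17)·(1/3) = 5/51.
If it is under cup 3 (prior 3/17): the dealer opened cup 3, so this case is ruled out; weight (3/17)·0 = 0.
If it is under cup 4 (prior 1/17): the dealer has 4 equally likely choices, so probability 1/4; weight (1/17)·(1/4) = 1/68.
If it is under cup 5 (prior 6/17): the dealer has 3 equally likely choices, so probability 1/3; weight (6/17)·(1/3) = 2/17.
The weights sum to 55/204.
So P(the pea under cup 2 | the dealer opened cup 3) = (5/51) / (55/204) = 4/11.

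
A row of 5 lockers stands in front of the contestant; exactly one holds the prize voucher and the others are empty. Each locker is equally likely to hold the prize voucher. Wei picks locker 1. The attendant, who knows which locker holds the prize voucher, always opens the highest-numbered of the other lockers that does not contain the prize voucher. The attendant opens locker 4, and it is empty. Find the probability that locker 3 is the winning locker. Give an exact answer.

0

Condition on the true location of the prize voucher.
If it is in any of lockers 1, 2, and 3 (prior 1/5 each): the attendant would have opened locker 5 instead, probability 0; weight (1/5)·0 = 0 each.
If it is in locker 4 (prior 1/5): the attendant opened locker 4, so this case is ruled out; weight (1/5)·0 = 0.
If it is in locker 5 (prior 1/5): locker 4 is the highest-numbered option available, probability 1; weight (1/5)·1 = 1/5.
The weights sum to 1/5.
So P(the prize voucher in locker 3 | the attendant opened locker 4) = 0 / (1/5) = 0.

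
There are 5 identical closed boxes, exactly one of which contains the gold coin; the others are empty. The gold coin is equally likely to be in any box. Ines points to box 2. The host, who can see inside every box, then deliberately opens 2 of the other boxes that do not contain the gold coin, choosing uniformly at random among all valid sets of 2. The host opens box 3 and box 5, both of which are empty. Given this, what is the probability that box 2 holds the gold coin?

1/5

Consider each possible location of the gold coin in turn.
If it is in either of boxes 1 and 4 (prior 1/5 each): the host has 3 equally likely choices, so probability 1/3; weight (1/5)·(1/3) = 1/15 each.
If it is in box 2 (prior 1/5): the host has 6 equally likely choices, so probability 1/6; weight (1/5)·(1/6) = 1/30.
If it is in either of boxes 3 and 5 (prior 1/5 each): that box was opened and seen not to hold the prize — ruled out; weight (1/5)·0 = 0 each.
The weights sum to 1/6.
So P(the gold coin in box 2 | the host opened box 3 and box 5) = (1/30) / (1/6) = 1/5.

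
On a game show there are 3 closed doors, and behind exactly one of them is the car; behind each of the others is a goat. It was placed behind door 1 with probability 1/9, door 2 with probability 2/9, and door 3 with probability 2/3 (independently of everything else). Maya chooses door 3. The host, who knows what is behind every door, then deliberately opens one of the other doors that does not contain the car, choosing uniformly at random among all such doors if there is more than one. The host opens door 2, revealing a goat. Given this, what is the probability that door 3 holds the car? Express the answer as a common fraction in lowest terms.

Condition on the true location of the car.
If it is behind door 1 (prior 1/9): the host has no choice, probability 1; weight (1/9)·1 = 1/9.
If it is behind door 2 (prior 2/9): the host opened door 2, so this case is ruled out; weight (2/9)·0 = 0.
If it is behind door 3 (prior 2/3): the host has 2 equally likely choices, so probability 1/2; weight (2/3)·(1/2) = 1/3.
The weights sum to 4/9.
So P(the car behind door 3 | the host opened door 2) = (1/3) / (4/9) = 3/4.

3/4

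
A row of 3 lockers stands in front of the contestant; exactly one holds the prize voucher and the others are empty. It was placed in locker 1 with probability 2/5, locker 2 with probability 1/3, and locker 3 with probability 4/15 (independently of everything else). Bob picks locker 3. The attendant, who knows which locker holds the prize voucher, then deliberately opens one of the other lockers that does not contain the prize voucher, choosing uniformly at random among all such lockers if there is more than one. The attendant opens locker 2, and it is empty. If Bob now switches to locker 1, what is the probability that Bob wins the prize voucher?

Condition on the true location of the prize voucher.
If it is in locker 1 (prior 2/5): the attendant has no choice, probability 1; weight (2/5)·1 = 2/5.
If it is in locker 2 (prior 1/3): the attendant opened locker 2, so this case is ruled out; weight (1/3)·0 = 0.
If it is in locker 3 (prior 4/15): the attendant has 2 equally likely choices, so probability 1/2; weight (4/15)·(1/2) = 2/15.
The weights sum to 8/15.
So P(the prize voucher in locker 1 | the attendant opened locker 2) = (2/5) / (8/15) = 3/4.

3/4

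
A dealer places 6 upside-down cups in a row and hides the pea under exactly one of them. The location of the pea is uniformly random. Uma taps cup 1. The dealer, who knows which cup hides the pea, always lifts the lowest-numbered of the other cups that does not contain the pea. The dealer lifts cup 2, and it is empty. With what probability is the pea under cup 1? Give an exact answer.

1/5

Condition on the true location of the pea.
If it is under any of cups 1, 3, 4, 5, and 6 (prior 1/6 each): cup 2 is the lowest-numbered option available, probability 1; weight (1/6)·1 = 1/6 each.
If it is under cup 2 (prior 1/6): the dealer opened cup 2, so this case is ruled out; weight (1/6)·0 = 0.
The weights sum to 5/6.
So P(the pea under cup 1 | the dealer opened cup 2) = (1/6) / (5/6) = 1/5.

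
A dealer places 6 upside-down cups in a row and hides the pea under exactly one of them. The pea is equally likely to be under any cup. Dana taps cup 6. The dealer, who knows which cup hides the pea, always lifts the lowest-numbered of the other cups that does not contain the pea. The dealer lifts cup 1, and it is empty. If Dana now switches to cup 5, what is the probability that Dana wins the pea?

Apply Bayes' rule, conditioning on where the pea actually is.
If it is under cup 1 (prior 1/6): the dealer opened cup 1, so this case is ruled out; weight (1/6)·0 = 0.
If it is under any of cups 2, 3, 4, 5, and 6 (prior 1/6 each): cup 1 is the lowest-numbered option available, probability 1; weight (1/6)·1 = 1/6 each.
The weights sum to 5/6.
So P(the pea under cup 5 | the dealer opened cup 1) = (1/6) / (5/6) = 1/5.

1/5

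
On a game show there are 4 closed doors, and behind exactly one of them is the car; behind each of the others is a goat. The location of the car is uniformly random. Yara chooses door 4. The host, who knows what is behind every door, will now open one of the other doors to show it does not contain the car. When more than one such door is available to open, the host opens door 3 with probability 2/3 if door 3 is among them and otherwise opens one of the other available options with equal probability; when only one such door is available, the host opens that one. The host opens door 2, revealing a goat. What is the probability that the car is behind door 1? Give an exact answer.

Apply Bayes' rule, conditioning on where the car actually is.
If it is behind door 1 (prior 1/4): door 3 is available but not opened, probability 1/3; weight (1/4)·(1/3) = 1/12.
If it is behind door 2 (prior 1/4): the host opened door 2, so this case is ruled out; weight (1/4)·0 = 0.
If it is behind door 3 (prior 1/4): door 3 holds the prize so is unavailable; the host chooses uniformly among the 2 others, probability 1/2; weight (1/4)·(1/2) = 1/8.
If it is behind door 4 (prior 1/4): door 3 is available but not opened; door 2 gets probability (1 − 2/3)/2 = 1/6; weight (1/4)·(1/6) = 1/24.
The weights sum to 1/4.
So P(the car behind door 1 | the host opened door 2) = (1/12) / (1/4) = 1/3.

1/3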